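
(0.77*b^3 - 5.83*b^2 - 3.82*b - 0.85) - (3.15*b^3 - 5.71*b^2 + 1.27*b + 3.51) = -2.38*b^3 - 0.12*b^2 - 5.09*b - 4.36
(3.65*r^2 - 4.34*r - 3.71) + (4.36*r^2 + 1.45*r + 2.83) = 8.01*r^2 - 2.89*r - 0.88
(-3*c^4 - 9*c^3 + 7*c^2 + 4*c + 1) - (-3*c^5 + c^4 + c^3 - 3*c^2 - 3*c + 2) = 3*c^5 - 4*c^4 - 10*c^3 + 10*c^2 + 7*c - 1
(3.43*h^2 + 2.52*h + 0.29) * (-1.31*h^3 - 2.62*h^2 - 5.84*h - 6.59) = -4.4933*h^5 - 12.2878*h^4 - 27.0135*h^3 - 38.0803*h^2 - 18.3004*h - 1.9111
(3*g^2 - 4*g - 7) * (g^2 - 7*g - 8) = 3*g^4 - 25*g^3 - 3*g^2 + 81*g + 56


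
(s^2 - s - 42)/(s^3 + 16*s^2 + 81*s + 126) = (s - 7)/(s^2 + 10*s + 21)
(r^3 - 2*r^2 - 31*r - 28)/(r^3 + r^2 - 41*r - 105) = (r^2 + 5*r + 4)/(r^2 + 8*r + 15)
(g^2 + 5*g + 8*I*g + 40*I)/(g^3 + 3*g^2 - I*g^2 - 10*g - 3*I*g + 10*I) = (g + 8*I)/(g^2 - g*(2 + I) + 2*I)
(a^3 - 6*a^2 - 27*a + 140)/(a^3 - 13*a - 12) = (a^2 - 2*a - 35)/(a^2 + 4*a + 3)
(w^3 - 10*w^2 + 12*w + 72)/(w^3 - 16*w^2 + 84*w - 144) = (w + 2)/(w - 4)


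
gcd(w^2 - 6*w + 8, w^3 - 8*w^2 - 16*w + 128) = w - 4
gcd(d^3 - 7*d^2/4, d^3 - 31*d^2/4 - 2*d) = d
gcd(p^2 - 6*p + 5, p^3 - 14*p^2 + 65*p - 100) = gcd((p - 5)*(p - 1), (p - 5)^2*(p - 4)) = p - 5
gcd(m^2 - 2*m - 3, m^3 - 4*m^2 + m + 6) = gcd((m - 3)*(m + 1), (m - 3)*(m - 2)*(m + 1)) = m^2 - 2*m - 3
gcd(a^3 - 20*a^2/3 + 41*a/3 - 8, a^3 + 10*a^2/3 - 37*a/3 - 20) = a - 3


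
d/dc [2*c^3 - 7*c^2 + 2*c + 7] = 6*c^2 - 14*c + 2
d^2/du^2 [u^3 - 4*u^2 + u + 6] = 6*u - 8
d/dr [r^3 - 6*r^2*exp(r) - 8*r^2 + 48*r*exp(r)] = -6*r^2*exp(r) + 3*r^2 + 36*r*exp(r) - 16*r + 48*exp(r)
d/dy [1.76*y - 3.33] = 1.76000000000000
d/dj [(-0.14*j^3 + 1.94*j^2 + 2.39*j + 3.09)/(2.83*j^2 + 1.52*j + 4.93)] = (-0.3962*j^4 - 0.425600000000001*j^3 - 5.8855*j^2 + 1.639*j + 7.0859)/(8.0089*j^4 + 8.6032*j^3 + 30.2142*j^2 + 14.9872*j + 24.3049)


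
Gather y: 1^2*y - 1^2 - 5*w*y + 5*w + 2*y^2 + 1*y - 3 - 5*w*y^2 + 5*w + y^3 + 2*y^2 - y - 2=10*w + y^3 + y^2*(4 - 5*w) + y*(1 - 5*w) - 6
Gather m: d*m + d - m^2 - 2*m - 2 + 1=d - m^2 + m*(d - 2) - 1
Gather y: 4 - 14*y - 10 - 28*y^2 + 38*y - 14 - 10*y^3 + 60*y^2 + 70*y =-10*y^3 + 32*y^2 + 94*y - 20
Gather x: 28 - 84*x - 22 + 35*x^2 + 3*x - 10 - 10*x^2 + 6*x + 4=25*x^2 - 75*x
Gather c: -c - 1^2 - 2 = -c - 3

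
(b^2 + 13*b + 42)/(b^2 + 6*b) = (b + 7)/b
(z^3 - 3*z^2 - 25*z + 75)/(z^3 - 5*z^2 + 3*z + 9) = (z^2 - 25)/(z^2 - 2*z - 3)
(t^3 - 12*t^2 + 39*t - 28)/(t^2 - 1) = (t^2 - 11*t + 28)/(t + 1)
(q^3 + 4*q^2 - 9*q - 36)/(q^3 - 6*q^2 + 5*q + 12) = (q^2 + 7*q + 12)/(q^2 - 3*q - 4)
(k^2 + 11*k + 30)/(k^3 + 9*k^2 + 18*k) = (k + 5)/(k*(k + 3))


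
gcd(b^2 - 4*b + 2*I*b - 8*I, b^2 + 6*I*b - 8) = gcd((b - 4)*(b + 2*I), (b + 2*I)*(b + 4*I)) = b + 2*I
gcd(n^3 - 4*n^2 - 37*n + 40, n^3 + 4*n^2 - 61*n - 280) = n^2 - 3*n - 40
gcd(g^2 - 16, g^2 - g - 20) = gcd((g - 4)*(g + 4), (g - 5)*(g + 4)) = g + 4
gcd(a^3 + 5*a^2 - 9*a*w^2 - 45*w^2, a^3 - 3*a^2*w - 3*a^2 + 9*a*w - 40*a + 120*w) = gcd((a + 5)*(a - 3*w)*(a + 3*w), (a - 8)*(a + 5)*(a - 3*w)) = -a^2 + 3*a*w - 5*a + 15*w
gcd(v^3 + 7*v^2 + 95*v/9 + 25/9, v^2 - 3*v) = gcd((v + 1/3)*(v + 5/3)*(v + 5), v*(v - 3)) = 1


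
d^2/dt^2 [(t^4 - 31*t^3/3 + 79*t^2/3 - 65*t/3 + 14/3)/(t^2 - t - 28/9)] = 6*(243*t^6 - 729*t^5 - 1539*t^4 - 3141*t^3 + 53802*t^2 - 125454*t + 82978)/(729*t^6 - 2187*t^5 - 4617*t^4 + 12879*t^3 + 14364*t^2 - 21168*t - 21952)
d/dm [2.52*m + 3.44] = 2.52000000000000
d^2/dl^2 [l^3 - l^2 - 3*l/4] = 6*l - 2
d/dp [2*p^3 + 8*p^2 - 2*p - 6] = 6*p^2 + 16*p - 2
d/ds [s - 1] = 1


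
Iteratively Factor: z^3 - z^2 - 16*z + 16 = (z - 4)*(z^2 + 3*z - 4) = (z - 4)*(z - 1)*(z + 4)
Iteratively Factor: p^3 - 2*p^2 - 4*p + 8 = (p + 2)*(p^2 - 4*p + 4) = (p - 2)*(p + 2)*(p - 2)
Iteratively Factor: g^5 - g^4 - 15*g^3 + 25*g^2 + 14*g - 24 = (g - 3)*(g^4 + 2*g^3 - 9*g^2 - 2*g + 8) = (g - 3)*(g - 2)*(g^3 + 4*g^2 - g - 4) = (g - 3)*(g - 2)*(g - 1)*(g^2 + 5*g + 4) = (g - 3)*(g - 2)*(g - 1)*(g + 4)*(g + 1)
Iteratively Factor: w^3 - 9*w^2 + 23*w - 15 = (w - 1)*(w^2 - 8*w + 15) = (w - 5)*(w - 1)*(w - 3)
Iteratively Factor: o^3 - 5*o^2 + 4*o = (o)*(o^2 - 5*o + 4) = o*(o - 4)*(o - 1)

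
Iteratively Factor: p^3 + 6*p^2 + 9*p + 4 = (p + 1)*(p^2 + 5*p + 4) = (p + 1)*(p + 4)*(p + 1)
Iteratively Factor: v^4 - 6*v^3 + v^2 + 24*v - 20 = (v + 2)*(v^3 - 8*v^2 + 17*v - 10) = (v - 1)*(v + 2)*(v^2 - 7*v + 10) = (v - 2)*(v - 1)*(v + 2)*(v - 5)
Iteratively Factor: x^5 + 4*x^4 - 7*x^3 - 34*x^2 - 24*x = (x + 4)*(x^4 - 7*x^2 - 6*x) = x*(x + 4)*(x^3 - 7*x - 6) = x*(x + 1)*(x + 4)*(x^2 - x - 6) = x*(x + 1)*(x + 2)*(x + 4)*(x - 3)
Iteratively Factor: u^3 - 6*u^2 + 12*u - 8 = (u - 2)*(u^2 - 4*u + 4) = (u - 2)^2*(u - 2)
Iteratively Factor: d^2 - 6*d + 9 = (d - 3)*(d - 3)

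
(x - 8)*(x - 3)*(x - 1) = x^3 - 12*x^2 + 35*x - 24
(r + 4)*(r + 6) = r^2 + 10*r + 24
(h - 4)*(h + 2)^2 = h^3 - 12*h - 16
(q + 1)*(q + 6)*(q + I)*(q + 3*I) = q^4 + 7*q^3 + 4*I*q^3 + 3*q^2 + 28*I*q^2 - 21*q + 24*I*q - 18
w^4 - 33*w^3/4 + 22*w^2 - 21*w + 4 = (w - 4)*(w - 2)^2*(w - 1/4)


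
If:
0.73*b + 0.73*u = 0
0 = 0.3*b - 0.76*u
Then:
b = 0.00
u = 0.00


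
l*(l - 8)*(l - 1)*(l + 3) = l^4 - 6*l^3 - 19*l^2 + 24*l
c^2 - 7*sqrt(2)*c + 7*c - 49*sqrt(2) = (c + 7)*(c - 7*sqrt(2))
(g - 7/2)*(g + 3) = g^2 - g/2 - 21/2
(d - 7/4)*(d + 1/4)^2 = d^3 - 5*d^2/4 - 13*d/16 - 7/64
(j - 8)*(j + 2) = j^2 - 6*j - 16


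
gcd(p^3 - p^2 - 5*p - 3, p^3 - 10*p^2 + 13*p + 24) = p^2 - 2*p - 3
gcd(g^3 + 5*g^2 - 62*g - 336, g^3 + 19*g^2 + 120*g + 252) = g^2 + 13*g + 42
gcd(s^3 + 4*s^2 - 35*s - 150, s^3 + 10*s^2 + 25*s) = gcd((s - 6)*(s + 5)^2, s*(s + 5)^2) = s^2 + 10*s + 25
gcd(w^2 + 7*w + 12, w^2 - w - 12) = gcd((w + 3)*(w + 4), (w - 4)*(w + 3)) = w + 3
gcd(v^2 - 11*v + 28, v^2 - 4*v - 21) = v - 7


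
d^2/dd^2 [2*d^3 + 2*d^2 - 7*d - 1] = 12*d + 4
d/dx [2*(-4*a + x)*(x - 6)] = -8*a + 4*x - 12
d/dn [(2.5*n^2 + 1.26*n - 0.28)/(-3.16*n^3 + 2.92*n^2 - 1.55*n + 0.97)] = (7.9*n^4 + 7.9632*n^3 - 10.2086*n^2 + 6.4852*n + 0.7882)/(9.9856*n^6 - 18.4544*n^5 + 18.3224*n^4 - 15.1824*n^3 + 8.0673*n^2 - 3.007*n + 0.9409)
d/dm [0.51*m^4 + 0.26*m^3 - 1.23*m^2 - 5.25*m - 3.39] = 2.04*m^3 + 0.78*m^2 - 2.46*m - 5.25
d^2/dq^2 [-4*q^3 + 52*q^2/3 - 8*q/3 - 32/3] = 104/3 - 24*q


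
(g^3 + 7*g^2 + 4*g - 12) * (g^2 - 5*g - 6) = g^5 + 2*g^4 - 37*g^3 - 74*g^2 + 36*g + 72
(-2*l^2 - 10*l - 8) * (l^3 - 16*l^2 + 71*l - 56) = -2*l^5 + 22*l^4 + 10*l^3 - 470*l^2 - 8*l + 448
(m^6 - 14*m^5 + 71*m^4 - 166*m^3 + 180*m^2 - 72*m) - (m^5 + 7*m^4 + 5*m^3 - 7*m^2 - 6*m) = m^6 - 15*m^5 + 64*m^4 - 171*m^3 + 187*m^2 - 66*m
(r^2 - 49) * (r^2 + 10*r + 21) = r^4 + 10*r^3 - 28*r^2 - 490*r - 1029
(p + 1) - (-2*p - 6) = 3*p + 7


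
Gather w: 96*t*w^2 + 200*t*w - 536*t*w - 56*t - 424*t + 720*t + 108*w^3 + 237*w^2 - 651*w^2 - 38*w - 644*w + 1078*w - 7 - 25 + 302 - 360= 240*t + 108*w^3 + w^2*(96*t - 414) + w*(396 - 336*t) - 90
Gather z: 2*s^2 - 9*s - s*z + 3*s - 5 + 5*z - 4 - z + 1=2*s^2 - 6*s + z*(4 - s) - 8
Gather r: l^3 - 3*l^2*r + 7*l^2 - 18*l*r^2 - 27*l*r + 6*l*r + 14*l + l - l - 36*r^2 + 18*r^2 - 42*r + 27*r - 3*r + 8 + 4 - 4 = l^3 + 7*l^2 + 14*l + r^2*(-18*l - 18) + r*(-3*l^2 - 21*l - 18) + 8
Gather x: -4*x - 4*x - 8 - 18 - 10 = -8*x - 36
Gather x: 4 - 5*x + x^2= x^2 - 5*x + 4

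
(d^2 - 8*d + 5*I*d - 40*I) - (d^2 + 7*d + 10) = -15*d + 5*I*d - 10 - 40*I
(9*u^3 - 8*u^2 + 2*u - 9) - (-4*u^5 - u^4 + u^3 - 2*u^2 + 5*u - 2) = 4*u^5 + u^4 + 8*u^3 - 6*u^2 - 3*u - 7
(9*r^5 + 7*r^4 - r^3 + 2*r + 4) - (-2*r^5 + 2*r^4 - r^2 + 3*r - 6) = 11*r^5 + 5*r^4 - r^3 + r^2 - r + 10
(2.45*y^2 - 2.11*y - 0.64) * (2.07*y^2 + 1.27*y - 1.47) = 5.0715*y^4 - 1.2562*y^3 - 7.606*y^2 + 2.2889*y + 0.9408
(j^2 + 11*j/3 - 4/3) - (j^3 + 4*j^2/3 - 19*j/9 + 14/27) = -j^3 - j^2/3 + 52*j/9 - 50/27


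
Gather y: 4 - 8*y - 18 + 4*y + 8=-4*y - 6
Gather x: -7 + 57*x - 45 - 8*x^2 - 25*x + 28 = -8*x^2 + 32*x - 24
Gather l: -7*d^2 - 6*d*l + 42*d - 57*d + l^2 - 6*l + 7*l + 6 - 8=-7*d^2 - 15*d + l^2 + l*(1 - 6*d) - 2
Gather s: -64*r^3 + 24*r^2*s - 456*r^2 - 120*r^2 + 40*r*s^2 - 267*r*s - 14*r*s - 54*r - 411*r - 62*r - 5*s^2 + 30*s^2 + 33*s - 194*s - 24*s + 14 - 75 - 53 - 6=-64*r^3 - 576*r^2 - 527*r + s^2*(40*r + 25) + s*(24*r^2 - 281*r - 185) - 120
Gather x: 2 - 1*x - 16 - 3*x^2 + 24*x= -3*x^2 + 23*x - 14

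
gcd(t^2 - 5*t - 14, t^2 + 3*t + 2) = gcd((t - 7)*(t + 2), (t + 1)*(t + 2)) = t + 2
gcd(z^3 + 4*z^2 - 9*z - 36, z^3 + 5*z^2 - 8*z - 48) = z^2 + z - 12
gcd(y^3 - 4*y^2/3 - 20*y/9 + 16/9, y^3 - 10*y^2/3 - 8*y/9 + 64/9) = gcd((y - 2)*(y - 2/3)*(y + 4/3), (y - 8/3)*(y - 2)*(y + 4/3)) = y^2 - 2*y/3 - 8/3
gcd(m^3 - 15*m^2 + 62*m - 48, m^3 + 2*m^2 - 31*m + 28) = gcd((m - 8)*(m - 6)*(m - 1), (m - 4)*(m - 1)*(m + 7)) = m - 1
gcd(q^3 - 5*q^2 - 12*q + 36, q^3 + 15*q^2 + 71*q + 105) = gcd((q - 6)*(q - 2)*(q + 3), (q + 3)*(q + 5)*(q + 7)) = q + 3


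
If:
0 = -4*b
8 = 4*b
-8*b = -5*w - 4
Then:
No Solution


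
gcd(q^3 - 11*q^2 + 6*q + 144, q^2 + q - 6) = q + 3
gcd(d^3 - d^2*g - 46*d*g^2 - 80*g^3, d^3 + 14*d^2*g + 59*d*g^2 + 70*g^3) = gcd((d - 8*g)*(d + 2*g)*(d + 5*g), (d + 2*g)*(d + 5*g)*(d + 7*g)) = d^2 + 7*d*g + 10*g^2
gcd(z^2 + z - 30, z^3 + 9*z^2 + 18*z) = z + 6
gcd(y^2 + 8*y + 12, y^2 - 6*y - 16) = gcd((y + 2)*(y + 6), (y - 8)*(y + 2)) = y + 2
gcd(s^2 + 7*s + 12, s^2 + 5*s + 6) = s + 3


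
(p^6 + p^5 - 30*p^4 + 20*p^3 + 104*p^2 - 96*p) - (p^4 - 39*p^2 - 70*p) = p^6 + p^5 - 31*p^4 + 20*p^3 + 143*p^2 - 26*p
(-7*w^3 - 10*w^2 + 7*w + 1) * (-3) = 21*w^3 + 30*w^2 - 21*w - 3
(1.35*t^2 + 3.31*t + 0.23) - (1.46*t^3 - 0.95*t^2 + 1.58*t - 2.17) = -1.46*t^3 + 2.3*t^2 + 1.73*t + 2.4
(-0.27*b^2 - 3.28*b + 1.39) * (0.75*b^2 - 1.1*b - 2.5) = -0.2025*b^4 - 2.163*b^3 + 5.3255*b^2 + 6.671*b - 3.475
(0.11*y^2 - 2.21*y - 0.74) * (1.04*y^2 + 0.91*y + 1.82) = 0.1144*y^4 - 2.1983*y^3 - 2.5805*y^2 - 4.6956*y - 1.3468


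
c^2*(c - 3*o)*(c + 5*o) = c^4 + 2*c^3*o - 15*c^2*o^2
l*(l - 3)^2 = l^3 - 6*l^2 + 9*l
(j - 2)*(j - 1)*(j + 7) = j^3 + 4*j^2 - 19*j + 14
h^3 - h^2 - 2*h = h*(h - 2)*(h + 1)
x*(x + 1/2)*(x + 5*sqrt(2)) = x^3 + x^2/2 + 5*sqrt(2)*x^2 + 5*sqrt(2)*x/2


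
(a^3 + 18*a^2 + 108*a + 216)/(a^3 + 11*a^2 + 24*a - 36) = (a + 6)/(a - 1)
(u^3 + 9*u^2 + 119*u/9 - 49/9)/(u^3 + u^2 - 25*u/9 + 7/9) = (u + 7)/(u - 1)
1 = 1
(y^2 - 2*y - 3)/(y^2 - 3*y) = (y + 1)/y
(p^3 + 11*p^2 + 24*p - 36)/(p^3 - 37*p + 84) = (p^3 + 11*p^2 + 24*p - 36)/(p^3 - 37*p + 84)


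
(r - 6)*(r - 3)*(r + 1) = r^3 - 8*r^2 + 9*r + 18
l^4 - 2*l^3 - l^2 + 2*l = l*(l - 2)*(l - 1)*(l + 1)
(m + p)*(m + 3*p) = m^2 + 4*m*p + 3*p^2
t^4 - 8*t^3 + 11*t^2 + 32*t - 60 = (t - 5)*(t - 3)*(t - 2)*(t + 2)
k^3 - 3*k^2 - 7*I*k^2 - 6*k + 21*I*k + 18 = (k - 3)*(k - 6*I)*(k - I)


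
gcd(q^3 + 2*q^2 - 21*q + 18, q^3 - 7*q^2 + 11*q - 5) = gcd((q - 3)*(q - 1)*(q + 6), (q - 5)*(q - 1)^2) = q - 1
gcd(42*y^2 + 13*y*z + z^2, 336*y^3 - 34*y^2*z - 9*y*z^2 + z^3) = 6*y + z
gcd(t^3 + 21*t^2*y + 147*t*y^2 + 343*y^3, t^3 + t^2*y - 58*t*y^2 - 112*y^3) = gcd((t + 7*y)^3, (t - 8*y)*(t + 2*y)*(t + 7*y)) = t + 7*y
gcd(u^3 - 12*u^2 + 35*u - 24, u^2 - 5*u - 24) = u - 8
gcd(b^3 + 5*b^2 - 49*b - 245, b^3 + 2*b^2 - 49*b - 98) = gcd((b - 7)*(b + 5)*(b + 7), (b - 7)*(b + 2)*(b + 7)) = b^2 - 49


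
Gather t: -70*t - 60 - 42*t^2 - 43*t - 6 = -42*t^2 - 113*t - 66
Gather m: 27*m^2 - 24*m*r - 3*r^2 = 27*m^2 - 24*m*r - 3*r^2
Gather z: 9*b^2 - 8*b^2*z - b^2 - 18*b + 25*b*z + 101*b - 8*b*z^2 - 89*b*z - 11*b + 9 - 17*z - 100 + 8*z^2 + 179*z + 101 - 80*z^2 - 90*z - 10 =8*b^2 + 72*b + z^2*(-8*b - 72) + z*(-8*b^2 - 64*b + 72)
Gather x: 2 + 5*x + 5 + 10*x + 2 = 15*x + 9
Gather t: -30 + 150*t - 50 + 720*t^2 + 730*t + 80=720*t^2 + 880*t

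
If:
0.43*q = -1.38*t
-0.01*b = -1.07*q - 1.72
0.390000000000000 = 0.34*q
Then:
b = 294.74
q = 1.15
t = -0.36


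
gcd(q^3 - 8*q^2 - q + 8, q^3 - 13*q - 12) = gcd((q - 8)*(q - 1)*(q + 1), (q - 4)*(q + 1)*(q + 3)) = q + 1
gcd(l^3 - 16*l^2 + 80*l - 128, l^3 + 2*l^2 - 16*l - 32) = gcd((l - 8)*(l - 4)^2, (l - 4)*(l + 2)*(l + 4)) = l - 4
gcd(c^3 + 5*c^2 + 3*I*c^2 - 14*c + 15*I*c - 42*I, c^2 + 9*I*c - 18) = c + 3*I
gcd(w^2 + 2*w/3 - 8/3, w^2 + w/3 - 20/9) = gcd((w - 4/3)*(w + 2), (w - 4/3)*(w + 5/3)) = w - 4/3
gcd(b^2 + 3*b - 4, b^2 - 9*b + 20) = 1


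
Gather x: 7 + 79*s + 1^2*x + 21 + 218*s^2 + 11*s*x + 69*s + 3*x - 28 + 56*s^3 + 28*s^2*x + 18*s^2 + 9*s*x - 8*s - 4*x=56*s^3 + 236*s^2 + 140*s + x*(28*s^2 + 20*s)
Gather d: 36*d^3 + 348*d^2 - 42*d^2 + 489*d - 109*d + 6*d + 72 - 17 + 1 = 36*d^3 + 306*d^2 + 386*d + 56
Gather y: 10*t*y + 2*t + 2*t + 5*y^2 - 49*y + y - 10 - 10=4*t + 5*y^2 + y*(10*t - 48) - 20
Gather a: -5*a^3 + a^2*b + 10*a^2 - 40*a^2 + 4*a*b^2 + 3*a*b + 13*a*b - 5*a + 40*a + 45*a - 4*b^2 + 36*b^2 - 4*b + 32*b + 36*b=-5*a^3 + a^2*(b - 30) + a*(4*b^2 + 16*b + 80) + 32*b^2 + 64*b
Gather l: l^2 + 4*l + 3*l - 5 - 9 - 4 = l^2 + 7*l - 18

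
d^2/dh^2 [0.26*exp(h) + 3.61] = 0.26*exp(h)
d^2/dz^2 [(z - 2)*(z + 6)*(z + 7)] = 6*z + 22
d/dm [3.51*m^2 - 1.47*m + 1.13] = 7.02*m - 1.47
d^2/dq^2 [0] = 0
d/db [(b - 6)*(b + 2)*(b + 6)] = 3*b^2 + 4*b - 36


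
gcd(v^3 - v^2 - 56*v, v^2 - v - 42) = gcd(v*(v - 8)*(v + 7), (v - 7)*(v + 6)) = 1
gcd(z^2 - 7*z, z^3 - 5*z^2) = z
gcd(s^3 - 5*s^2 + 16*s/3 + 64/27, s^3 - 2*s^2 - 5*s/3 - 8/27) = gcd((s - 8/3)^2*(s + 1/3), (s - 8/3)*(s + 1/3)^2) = s^2 - 7*s/3 - 8/9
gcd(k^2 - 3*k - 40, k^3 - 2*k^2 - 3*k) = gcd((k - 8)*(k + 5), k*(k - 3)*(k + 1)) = 1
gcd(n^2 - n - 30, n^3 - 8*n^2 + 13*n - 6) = n - 6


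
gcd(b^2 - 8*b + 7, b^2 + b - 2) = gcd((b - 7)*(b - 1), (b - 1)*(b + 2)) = b - 1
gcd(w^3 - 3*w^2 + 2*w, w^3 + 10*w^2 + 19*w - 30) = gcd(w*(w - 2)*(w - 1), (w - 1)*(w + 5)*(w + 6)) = w - 1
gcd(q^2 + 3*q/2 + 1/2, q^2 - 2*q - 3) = q + 1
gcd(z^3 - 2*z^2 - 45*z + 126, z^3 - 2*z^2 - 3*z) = z - 3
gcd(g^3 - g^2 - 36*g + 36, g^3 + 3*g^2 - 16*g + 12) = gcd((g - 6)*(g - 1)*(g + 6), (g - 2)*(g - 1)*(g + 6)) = g^2 + 5*g - 6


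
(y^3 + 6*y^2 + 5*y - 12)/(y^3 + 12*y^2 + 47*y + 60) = (y - 1)/(y + 5)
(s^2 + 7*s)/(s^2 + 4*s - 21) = s/(s - 3)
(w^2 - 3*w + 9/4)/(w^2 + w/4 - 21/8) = 2*(2*w - 3)/(4*w + 7)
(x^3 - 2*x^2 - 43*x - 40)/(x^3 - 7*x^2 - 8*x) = (x + 5)/x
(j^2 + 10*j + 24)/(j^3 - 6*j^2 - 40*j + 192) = (j + 4)/(j^2 - 12*j + 32)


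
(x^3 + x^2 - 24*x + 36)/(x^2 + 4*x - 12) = x - 3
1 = 1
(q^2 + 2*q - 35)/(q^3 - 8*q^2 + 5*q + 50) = (q + 7)/(q^2 - 3*q - 10)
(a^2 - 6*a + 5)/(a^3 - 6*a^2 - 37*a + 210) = (a - 1)/(a^2 - a - 42)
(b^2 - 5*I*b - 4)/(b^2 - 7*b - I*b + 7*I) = (b - 4*I)/(b - 7)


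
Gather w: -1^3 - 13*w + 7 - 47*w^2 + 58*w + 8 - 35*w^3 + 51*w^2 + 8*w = -35*w^3 + 4*w^2 + 53*w + 14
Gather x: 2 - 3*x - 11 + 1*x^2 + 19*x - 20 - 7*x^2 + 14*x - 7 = -6*x^2 + 30*x - 36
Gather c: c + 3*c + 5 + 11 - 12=4*c + 4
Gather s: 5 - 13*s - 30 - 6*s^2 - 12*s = -6*s^2 - 25*s - 25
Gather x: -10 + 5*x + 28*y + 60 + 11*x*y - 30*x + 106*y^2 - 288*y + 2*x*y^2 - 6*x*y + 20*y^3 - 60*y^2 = x*(2*y^2 + 5*y - 25) + 20*y^3 + 46*y^2 - 260*y + 50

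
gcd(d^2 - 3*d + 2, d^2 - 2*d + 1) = d - 1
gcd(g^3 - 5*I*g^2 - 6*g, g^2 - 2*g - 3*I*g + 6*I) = g - 3*I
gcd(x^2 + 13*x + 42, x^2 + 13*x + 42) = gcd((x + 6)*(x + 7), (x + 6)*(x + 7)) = x^2 + 13*x + 42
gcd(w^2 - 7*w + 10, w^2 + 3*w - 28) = 1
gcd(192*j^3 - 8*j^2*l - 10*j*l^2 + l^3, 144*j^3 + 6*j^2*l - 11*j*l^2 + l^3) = 48*j^2 - 14*j*l + l^2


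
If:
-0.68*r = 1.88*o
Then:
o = -0.361702127659574*r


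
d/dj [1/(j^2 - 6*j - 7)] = 2*(3 - j)/(-j^2 + 6*j + 7)^2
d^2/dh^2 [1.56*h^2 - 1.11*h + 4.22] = 3.12000000000000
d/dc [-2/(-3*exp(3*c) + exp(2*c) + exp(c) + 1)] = (-18*exp(2*c) + 4*exp(c) + 2)*exp(c)/(-3*exp(3*c) + exp(2*c) + exp(c) + 1)^2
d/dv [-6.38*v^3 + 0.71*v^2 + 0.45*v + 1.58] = -19.14*v^2 + 1.42*v + 0.45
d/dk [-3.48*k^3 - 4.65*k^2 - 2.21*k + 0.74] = -10.44*k^2 - 9.3*k - 2.21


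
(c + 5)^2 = c^2 + 10*c + 25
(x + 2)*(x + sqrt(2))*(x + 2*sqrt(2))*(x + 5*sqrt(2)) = x^4 + 2*x^3 + 8*sqrt(2)*x^3 + 16*sqrt(2)*x^2 + 34*x^2 + 20*sqrt(2)*x + 68*x + 40*sqrt(2)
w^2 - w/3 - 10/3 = (w - 2)*(w + 5/3)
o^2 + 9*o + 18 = (o + 3)*(o + 6)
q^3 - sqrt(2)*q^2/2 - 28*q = q*(q - 4*sqrt(2))*(q + 7*sqrt(2)/2)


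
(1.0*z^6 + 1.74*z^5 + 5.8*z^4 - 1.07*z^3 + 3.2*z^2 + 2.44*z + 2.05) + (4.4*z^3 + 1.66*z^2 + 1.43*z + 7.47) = 1.0*z^6 + 1.74*z^5 + 5.8*z^4 + 3.33*z^3 + 4.86*z^2 + 3.87*z + 9.52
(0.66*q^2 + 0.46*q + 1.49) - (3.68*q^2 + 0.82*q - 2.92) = -3.02*q^2 - 0.36*q + 4.41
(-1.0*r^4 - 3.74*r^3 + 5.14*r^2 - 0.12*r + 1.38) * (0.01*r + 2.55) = -0.01*r^5 - 2.5874*r^4 - 9.4856*r^3 + 13.1058*r^2 - 0.2922*r + 3.519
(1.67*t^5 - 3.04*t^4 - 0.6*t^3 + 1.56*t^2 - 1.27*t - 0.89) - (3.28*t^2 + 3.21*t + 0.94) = 1.67*t^5 - 3.04*t^4 - 0.6*t^3 - 1.72*t^2 - 4.48*t - 1.83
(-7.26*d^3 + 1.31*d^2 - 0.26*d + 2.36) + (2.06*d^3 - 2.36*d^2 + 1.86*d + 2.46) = -5.2*d^3 - 1.05*d^2 + 1.6*d + 4.82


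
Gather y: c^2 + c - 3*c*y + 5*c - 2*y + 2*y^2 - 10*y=c^2 + 6*c + 2*y^2 + y*(-3*c - 12)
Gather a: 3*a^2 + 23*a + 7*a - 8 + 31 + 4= 3*a^2 + 30*a + 27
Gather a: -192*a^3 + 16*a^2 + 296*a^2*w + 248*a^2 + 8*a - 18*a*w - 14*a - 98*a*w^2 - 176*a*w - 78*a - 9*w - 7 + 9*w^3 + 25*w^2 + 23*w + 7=-192*a^3 + a^2*(296*w + 264) + a*(-98*w^2 - 194*w - 84) + 9*w^3 + 25*w^2 + 14*w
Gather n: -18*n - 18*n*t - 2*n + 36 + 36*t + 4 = n*(-18*t - 20) + 36*t + 40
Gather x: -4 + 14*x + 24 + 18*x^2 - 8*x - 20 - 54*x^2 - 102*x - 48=-36*x^2 - 96*x - 48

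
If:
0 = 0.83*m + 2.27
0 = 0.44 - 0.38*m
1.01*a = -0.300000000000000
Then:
No Solution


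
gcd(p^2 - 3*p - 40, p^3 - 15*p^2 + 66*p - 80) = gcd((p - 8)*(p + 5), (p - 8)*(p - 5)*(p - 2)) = p - 8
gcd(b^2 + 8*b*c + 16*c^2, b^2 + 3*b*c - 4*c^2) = b + 4*c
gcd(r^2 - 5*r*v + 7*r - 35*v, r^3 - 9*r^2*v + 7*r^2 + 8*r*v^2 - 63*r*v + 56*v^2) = r + 7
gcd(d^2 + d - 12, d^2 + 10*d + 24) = d + 4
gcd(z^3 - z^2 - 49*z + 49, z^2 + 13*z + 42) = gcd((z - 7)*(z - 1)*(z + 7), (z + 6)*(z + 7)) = z + 7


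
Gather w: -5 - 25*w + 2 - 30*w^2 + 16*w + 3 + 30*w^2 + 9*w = 0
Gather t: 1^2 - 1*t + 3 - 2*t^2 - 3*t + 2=-2*t^2 - 4*t + 6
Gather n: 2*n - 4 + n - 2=3*n - 6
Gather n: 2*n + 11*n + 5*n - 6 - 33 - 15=18*n - 54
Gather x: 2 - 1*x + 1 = 3 - x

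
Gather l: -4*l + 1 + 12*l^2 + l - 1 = 12*l^2 - 3*l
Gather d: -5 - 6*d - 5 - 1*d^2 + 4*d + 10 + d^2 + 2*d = 0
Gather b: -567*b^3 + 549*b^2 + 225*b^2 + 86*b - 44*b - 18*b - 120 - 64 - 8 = -567*b^3 + 774*b^2 + 24*b - 192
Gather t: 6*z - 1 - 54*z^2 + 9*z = -54*z^2 + 15*z - 1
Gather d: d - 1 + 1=d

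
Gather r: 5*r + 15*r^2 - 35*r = 15*r^2 - 30*r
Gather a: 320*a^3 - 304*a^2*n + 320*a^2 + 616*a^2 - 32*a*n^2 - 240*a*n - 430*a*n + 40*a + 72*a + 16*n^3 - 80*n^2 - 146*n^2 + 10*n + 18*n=320*a^3 + a^2*(936 - 304*n) + a*(-32*n^2 - 670*n + 112) + 16*n^3 - 226*n^2 + 28*n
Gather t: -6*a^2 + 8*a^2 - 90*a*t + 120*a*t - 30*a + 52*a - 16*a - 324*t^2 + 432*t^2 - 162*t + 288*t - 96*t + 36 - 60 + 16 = 2*a^2 + 6*a + 108*t^2 + t*(30*a + 30) - 8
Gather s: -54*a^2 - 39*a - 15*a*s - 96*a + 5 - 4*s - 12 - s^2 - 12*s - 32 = -54*a^2 - 135*a - s^2 + s*(-15*a - 16) - 39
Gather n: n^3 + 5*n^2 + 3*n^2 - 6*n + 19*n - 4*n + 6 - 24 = n^3 + 8*n^2 + 9*n - 18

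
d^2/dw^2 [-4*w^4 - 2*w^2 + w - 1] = -48*w^2 - 4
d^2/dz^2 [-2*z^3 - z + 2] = -12*z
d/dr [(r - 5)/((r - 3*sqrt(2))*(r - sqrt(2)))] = (-r^2 + 10*r - 20*sqrt(2) + 6)/(r^4 - 8*sqrt(2)*r^3 + 44*r^2 - 48*sqrt(2)*r + 36)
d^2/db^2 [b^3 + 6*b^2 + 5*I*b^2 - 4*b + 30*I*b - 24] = 6*b + 12 + 10*I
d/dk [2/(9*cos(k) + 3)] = 2*sin(k)/(3*cos(k) + 1)^2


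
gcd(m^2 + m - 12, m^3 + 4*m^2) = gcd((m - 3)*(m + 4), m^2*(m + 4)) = m + 4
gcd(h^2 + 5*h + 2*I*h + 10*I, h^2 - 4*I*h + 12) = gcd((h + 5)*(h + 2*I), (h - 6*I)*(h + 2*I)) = h + 2*I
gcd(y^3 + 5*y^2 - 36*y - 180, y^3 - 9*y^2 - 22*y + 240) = y^2 - y - 30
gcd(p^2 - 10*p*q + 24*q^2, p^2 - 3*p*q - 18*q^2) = p - 6*q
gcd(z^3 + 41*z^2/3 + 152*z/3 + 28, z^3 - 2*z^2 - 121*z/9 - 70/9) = z + 2/3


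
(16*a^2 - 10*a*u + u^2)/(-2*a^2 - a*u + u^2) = (-8*a + u)/(a + u)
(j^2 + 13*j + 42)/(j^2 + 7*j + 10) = (j^2 + 13*j + 42)/(j^2 + 7*j + 10)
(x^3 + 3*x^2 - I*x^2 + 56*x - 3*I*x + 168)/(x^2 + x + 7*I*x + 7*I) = (x^2 + x*(3 - 8*I) - 24*I)/(x + 1)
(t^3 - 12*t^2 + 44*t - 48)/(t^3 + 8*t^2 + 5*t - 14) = (t^3 - 12*t^2 + 44*t - 48)/(t^3 + 8*t^2 + 5*t - 14)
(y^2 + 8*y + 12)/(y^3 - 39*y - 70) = (y + 6)/(y^2 - 2*y - 35)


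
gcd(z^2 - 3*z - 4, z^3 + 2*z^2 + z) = z + 1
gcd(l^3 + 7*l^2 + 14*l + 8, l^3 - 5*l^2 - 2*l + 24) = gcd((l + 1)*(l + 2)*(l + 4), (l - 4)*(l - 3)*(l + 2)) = l + 2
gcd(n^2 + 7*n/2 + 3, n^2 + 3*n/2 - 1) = n + 2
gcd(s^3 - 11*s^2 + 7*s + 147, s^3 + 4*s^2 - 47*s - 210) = s - 7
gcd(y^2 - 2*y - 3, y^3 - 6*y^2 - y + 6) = y + 1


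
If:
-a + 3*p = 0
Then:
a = 3*p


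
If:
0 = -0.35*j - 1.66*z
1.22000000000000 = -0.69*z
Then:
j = 8.39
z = -1.77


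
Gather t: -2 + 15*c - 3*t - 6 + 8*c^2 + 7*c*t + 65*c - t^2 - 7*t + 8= 8*c^2 + 80*c - t^2 + t*(7*c - 10)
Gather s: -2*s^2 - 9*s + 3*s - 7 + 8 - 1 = -2*s^2 - 6*s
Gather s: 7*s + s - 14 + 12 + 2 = 8*s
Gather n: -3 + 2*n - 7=2*n - 10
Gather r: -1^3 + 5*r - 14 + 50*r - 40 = 55*r - 55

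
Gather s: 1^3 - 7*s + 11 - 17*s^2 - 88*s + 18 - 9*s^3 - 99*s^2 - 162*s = -9*s^3 - 116*s^2 - 257*s + 30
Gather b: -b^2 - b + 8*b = -b^2 + 7*b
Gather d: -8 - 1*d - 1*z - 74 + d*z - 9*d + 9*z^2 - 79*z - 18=d*(z - 10) + 9*z^2 - 80*z - 100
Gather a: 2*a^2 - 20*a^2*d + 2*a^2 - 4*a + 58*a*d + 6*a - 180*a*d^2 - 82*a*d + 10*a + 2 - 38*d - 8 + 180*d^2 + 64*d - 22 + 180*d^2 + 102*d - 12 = a^2*(4 - 20*d) + a*(-180*d^2 - 24*d + 12) + 360*d^2 + 128*d - 40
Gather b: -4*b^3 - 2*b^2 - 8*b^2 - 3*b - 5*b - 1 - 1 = -4*b^3 - 10*b^2 - 8*b - 2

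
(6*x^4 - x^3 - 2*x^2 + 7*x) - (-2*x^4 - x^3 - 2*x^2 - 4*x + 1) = 8*x^4 + 11*x - 1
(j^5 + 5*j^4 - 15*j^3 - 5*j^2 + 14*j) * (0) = 0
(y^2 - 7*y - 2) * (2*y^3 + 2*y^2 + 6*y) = 2*y^5 - 12*y^4 - 12*y^3 - 46*y^2 - 12*y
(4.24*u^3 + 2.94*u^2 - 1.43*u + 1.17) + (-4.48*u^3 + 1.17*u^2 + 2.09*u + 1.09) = -0.24*u^3 + 4.11*u^2 + 0.66*u + 2.26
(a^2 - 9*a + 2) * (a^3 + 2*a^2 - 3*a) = a^5 - 7*a^4 - 19*a^3 + 31*a^2 - 6*a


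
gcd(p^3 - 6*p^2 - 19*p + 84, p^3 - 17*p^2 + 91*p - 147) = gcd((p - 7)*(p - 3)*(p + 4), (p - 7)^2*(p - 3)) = p^2 - 10*p + 21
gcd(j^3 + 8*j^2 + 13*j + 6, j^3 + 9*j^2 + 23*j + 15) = j + 1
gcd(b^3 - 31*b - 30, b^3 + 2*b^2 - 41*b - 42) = b^2 - 5*b - 6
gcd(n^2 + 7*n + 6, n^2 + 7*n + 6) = n^2 + 7*n + 6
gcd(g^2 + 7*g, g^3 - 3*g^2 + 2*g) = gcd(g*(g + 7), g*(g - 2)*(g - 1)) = g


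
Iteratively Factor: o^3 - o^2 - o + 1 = (o - 1)*(o^2 - 1) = (o - 1)*(o + 1)*(o - 1)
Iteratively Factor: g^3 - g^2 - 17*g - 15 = (g + 1)*(g^2 - 2*g - 15) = (g - 5)*(g + 1)*(g + 3)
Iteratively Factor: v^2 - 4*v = (v - 4)*(v)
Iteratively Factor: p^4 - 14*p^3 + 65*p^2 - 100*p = (p)*(p^3 - 14*p^2 + 65*p - 100) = p*(p - 5)*(p^2 - 9*p + 20) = p*(p - 5)^2*(p - 4)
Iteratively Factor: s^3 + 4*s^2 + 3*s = (s + 1)*(s^2 + 3*s) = s*(s + 1)*(s + 3)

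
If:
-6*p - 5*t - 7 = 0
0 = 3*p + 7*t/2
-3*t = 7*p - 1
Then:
No Solution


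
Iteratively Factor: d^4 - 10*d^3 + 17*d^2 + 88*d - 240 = (d - 4)*(d^3 - 6*d^2 - 7*d + 60) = (d - 4)*(d + 3)*(d^2 - 9*d + 20) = (d - 5)*(d - 4)*(d + 3)*(d - 4)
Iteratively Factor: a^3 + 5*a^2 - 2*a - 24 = (a + 4)*(a^2 + a - 6) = (a - 2)*(a + 4)*(a + 3)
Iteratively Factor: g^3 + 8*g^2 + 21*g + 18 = (g + 2)*(g^2 + 6*g + 9) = (g + 2)*(g + 3)*(g + 3)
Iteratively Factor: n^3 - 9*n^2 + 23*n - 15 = (n - 3)*(n^2 - 6*n + 5) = (n - 5)*(n - 3)*(n - 1)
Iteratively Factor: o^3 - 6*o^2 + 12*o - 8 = (o - 2)*(o^2 - 4*o + 4) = (o - 2)^2*(o - 2)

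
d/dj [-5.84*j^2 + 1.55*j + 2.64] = 1.55 - 11.68*j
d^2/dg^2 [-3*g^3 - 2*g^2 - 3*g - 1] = -18*g - 4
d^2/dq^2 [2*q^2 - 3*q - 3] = 4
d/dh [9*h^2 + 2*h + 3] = 18*h + 2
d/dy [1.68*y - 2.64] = 1.68000000000000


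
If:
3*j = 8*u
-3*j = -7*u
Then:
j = 0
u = 0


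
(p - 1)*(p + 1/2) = p^2 - p/2 - 1/2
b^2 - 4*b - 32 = (b - 8)*(b + 4)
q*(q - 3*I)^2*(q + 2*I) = q^4 - 4*I*q^3 + 3*q^2 - 18*I*q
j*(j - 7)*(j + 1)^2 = j^4 - 5*j^3 - 13*j^2 - 7*j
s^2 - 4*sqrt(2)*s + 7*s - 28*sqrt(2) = (s + 7)*(s - 4*sqrt(2))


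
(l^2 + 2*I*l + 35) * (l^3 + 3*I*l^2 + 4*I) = l^5 + 5*I*l^4 + 29*l^3 + 109*I*l^2 - 8*l + 140*I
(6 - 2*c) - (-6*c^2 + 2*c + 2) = 6*c^2 - 4*c + 4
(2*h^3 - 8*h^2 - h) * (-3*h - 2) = -6*h^4 + 20*h^3 + 19*h^2 + 2*h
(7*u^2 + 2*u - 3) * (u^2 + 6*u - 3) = 7*u^4 + 44*u^3 - 12*u^2 - 24*u + 9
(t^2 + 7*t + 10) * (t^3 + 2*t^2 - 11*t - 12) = t^5 + 9*t^4 + 13*t^3 - 69*t^2 - 194*t - 120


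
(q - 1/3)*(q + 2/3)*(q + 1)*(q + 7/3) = q^4 + 11*q^3/3 + 29*q^2/9 + q/27 - 14/27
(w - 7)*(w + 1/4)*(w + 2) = w^3 - 19*w^2/4 - 61*w/4 - 7/2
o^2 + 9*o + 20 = (o + 4)*(o + 5)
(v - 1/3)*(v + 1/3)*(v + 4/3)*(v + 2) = v^4 + 10*v^3/3 + 23*v^2/9 - 10*v/27 - 8/27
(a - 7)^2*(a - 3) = a^3 - 17*a^2 + 91*a - 147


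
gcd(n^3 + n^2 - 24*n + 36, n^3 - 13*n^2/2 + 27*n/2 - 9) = n^2 - 5*n + 6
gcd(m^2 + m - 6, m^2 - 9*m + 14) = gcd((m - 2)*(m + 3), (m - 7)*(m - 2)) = m - 2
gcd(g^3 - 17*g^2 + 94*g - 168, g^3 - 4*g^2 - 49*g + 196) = g^2 - 11*g + 28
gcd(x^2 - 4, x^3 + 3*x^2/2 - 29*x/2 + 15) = x - 2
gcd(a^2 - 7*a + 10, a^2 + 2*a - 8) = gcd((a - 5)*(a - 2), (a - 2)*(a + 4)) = a - 2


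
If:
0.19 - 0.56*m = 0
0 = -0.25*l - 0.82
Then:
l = -3.28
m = 0.34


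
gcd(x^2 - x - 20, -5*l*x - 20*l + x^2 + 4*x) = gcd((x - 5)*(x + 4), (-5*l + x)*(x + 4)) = x + 4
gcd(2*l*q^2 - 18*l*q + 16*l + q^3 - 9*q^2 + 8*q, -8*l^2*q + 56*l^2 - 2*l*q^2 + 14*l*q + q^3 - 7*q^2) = 2*l + q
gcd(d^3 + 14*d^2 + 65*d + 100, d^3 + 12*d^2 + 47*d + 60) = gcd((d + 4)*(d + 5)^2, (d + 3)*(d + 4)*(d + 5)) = d^2 + 9*d + 20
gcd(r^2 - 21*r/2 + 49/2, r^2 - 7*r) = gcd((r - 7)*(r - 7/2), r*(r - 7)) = r - 7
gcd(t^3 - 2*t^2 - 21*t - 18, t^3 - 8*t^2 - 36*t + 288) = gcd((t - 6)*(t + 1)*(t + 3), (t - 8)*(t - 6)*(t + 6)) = t - 6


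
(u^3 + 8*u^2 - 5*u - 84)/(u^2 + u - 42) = (u^2 + u - 12)/(u - 6)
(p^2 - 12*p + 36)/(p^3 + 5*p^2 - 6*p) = (p^2 - 12*p + 36)/(p*(p^2 + 5*p - 6))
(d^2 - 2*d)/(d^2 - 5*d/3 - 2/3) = 3*d/(3*d + 1)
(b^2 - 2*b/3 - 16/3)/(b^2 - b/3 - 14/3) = (3*b - 8)/(3*b - 7)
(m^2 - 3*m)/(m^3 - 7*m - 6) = m/(m^2 + 3*m + 2)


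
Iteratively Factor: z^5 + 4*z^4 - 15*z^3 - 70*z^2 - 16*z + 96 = (z - 1)*(z^4 + 5*z^3 - 10*z^2 - 80*z - 96) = (z - 4)*(z - 1)*(z^3 + 9*z^2 + 26*z + 24) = (z - 4)*(z - 1)*(z + 3)*(z^2 + 6*z + 8) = (z - 4)*(z - 1)*(z + 2)*(z + 3)*(z + 4)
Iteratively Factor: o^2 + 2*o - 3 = (o - 1)*(o + 3)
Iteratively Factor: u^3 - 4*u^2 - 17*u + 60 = (u + 4)*(u^2 - 8*u + 15) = (u - 3)*(u + 4)*(u - 5)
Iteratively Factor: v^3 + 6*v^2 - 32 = (v + 4)*(v^2 + 2*v - 8) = (v + 4)^2*(v - 2)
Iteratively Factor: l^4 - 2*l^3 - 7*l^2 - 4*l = (l - 4)*(l^3 + 2*l^2 + l) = l*(l - 4)*(l^2 + 2*l + 1) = l*(l - 4)*(l + 1)*(l + 1)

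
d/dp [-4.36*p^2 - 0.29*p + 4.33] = -8.72*p - 0.29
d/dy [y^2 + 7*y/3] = 2*y + 7/3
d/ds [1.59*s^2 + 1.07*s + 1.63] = 3.18*s + 1.07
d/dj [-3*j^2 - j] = -6*j - 1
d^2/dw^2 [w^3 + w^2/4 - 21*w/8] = 6*w + 1/2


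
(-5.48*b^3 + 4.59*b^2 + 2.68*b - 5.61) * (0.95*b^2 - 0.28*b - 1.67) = -5.206*b^5 + 5.8949*b^4 + 10.4124*b^3 - 13.7452*b^2 - 2.9048*b + 9.3687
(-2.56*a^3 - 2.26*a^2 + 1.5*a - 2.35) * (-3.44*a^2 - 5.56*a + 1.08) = 8.8064*a^5 + 22.008*a^4 + 4.6408*a^3 - 2.6968*a^2 + 14.686*a - 2.538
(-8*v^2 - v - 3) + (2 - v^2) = -9*v^2 - v - 1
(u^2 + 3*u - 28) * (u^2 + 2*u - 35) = u^4 + 5*u^3 - 57*u^2 - 161*u + 980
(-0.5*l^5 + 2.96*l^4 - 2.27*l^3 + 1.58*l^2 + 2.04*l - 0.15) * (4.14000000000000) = -2.07*l^5 + 12.2544*l^4 - 9.3978*l^3 + 6.5412*l^2 + 8.4456*l - 0.621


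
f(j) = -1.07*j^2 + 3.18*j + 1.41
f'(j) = 3.18 - 2.14*j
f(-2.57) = -13.83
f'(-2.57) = 8.68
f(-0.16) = 0.87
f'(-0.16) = 3.52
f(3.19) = 0.67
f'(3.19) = -3.65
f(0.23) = 2.08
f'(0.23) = 2.69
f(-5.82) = -53.34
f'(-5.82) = 15.63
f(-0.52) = -0.53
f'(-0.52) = 4.29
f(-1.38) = -5.02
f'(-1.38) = 6.13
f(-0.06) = 1.22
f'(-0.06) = 3.31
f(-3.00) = -17.76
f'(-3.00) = 9.60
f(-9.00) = -113.88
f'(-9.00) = 22.44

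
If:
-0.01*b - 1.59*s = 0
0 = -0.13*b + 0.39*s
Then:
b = 0.00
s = 0.00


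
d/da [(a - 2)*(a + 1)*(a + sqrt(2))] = 3*a^2 - 2*a + 2*sqrt(2)*a - 2 - sqrt(2)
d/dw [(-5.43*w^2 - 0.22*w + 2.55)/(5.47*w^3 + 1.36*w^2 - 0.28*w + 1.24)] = (29.7021*w^4 + 2.4068*w^3 - 40.0259*w^2 - 20.4024*w + 0.4412)/(29.9209*w^6 + 14.8784*w^5 - 1.2136*w^4 + 12.804*w^3 + 3.4512*w^2 - 0.6944*w + 1.5376)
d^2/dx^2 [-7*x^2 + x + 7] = -14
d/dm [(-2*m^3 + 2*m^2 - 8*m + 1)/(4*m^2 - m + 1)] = (-8*m^4 + 4*m^3 + 24*m^2 - 4*m - 7)/(16*m^4 - 8*m^3 + 9*m^2 - 2*m + 1)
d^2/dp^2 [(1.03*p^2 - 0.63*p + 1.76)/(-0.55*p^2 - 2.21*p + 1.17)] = (-4.44089209850063e-16*p^4 + 2.88508*p^3 - 7.17123*p^2 - 10.40325*p - 19.019104)/(0.166375*p^6 + 2.005575*p^5 + 6.99699*p^4 + 2.261051*p^3 - 14.884506*p^2 + 9.075807*p - 1.601613)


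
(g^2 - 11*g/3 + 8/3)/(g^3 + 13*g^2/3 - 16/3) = (3*g - 8)/(3*g^2 + 16*g + 16)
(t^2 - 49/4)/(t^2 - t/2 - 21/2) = (t + 7/2)/(t + 3)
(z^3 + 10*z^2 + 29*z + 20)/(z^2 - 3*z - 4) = (z^2 + 9*z + 20)/(z - 4)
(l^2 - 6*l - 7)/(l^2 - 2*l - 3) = (l - 7)/(l - 3)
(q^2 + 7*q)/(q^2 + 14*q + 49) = q/(q + 7)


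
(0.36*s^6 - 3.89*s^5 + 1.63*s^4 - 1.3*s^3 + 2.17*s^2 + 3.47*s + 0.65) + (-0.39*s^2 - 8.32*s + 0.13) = 0.36*s^6 - 3.89*s^5 + 1.63*s^4 - 1.3*s^3 + 1.78*s^2 - 4.85*s + 0.78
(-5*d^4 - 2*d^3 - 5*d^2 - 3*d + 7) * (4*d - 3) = -20*d^5 + 7*d^4 - 14*d^3 + 3*d^2 + 37*d - 21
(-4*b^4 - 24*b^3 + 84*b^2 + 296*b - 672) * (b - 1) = -4*b^5 - 20*b^4 + 108*b^3 + 212*b^2 - 968*b + 672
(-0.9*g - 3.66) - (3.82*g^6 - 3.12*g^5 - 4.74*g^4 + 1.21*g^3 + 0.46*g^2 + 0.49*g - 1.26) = -3.82*g^6 + 3.12*g^5 + 4.74*g^4 - 1.21*g^3 - 0.46*g^2 - 1.39*g - 2.4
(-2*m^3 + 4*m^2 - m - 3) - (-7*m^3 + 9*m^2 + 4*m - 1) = 5*m^3 - 5*m^2 - 5*m - 2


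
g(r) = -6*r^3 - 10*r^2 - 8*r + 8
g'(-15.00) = -3758.00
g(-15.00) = 18128.00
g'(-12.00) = -2360.00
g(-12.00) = 9032.00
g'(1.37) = -69.18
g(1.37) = -37.16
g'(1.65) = -90.00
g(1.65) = -59.38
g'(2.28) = -147.17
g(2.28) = -133.34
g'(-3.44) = -152.20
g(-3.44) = 161.43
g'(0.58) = -25.66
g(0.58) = -1.17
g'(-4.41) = -269.87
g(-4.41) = 363.40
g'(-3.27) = -135.07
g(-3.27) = 137.03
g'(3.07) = -239.05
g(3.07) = -284.42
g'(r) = -18*r^2 - 20*r - 8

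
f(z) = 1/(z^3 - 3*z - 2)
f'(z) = (3 - 3*z^2)/(z^3 - 3*z - 2)^2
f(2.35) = 0.25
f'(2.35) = -0.88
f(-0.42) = -1.23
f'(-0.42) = 3.73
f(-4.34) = -0.01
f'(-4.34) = -0.01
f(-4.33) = -0.01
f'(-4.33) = -0.01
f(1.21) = -0.26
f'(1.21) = -0.09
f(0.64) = -0.27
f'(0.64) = 0.13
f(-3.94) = -0.02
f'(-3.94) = -0.02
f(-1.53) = -1.01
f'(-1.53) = -4.09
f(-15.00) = 0.00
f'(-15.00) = 0.00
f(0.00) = -0.50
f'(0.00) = 0.75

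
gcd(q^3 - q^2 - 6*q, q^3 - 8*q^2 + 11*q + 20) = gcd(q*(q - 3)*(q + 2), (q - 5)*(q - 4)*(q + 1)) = 1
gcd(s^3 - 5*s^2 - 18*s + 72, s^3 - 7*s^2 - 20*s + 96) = s^2 + s - 12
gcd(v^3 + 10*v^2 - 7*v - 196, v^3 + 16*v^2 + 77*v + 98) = v^2 + 14*v + 49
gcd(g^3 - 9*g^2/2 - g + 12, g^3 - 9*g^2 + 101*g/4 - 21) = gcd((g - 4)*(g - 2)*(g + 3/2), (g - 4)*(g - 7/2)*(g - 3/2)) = g - 4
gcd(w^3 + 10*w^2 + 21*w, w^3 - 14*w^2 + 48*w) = w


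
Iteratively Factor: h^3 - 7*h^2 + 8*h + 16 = (h - 4)*(h^2 - 3*h - 4) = (h - 4)^2*(h + 1)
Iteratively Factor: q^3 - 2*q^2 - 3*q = (q + 1)*(q^2 - 3*q) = (q - 3)*(q + 1)*(q)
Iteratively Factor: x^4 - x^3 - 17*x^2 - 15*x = (x - 5)*(x^3 + 4*x^2 + 3*x) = (x - 5)*(x + 3)*(x^2 + x) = x*(x - 5)*(x + 3)*(x + 1)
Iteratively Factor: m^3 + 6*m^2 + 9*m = (m)*(m^2 + 6*m + 9) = m*(m + 3)*(m + 3)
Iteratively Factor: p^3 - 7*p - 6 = (p + 2)*(p^2 - 2*p - 3) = (p - 3)*(p + 2)*(p + 1)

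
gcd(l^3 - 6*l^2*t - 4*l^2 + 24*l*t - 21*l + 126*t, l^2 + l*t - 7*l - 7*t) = l - 7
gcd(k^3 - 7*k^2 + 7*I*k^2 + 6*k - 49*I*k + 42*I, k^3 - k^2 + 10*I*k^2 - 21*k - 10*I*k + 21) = k^2 + k*(-1 + 7*I) - 7*I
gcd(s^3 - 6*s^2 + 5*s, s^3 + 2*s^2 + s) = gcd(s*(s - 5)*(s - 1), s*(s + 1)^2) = s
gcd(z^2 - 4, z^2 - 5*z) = 1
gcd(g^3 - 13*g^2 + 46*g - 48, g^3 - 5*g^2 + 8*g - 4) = g - 2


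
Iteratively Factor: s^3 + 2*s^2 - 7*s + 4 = (s - 1)*(s^2 + 3*s - 4) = (s - 1)^2*(s + 4)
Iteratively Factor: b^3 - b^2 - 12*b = (b - 4)*(b^2 + 3*b) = (b - 4)*(b + 3)*(b)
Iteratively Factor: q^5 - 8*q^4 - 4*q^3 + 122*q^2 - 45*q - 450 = (q - 3)*(q^4 - 5*q^3 - 19*q^2 + 65*q + 150) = (q - 3)*(q + 2)*(q^3 - 7*q^2 - 5*q + 75) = (q - 5)*(q - 3)*(q + 2)*(q^2 - 2*q - 15) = (q - 5)^2*(q - 3)*(q + 2)*(q + 3)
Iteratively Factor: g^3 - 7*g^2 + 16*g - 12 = (g - 2)*(g^2 - 5*g + 6) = (g - 3)*(g - 2)*(g - 2)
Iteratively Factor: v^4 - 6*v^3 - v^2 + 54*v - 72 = (v - 4)*(v^3 - 2*v^2 - 9*v + 18) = (v - 4)*(v + 3)*(v^2 - 5*v + 6) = (v - 4)*(v - 3)*(v + 3)*(v - 2)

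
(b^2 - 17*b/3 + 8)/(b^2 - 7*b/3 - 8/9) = 3*(b - 3)/(3*b + 1)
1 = 1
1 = 1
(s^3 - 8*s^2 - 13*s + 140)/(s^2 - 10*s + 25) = (s^2 - 3*s - 28)/(s - 5)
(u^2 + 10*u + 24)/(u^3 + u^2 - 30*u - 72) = (u + 6)/(u^2 - 3*u - 18)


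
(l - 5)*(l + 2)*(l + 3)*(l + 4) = l^4 + 4*l^3 - 19*l^2 - 106*l - 120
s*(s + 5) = s^2 + 5*s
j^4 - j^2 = j^2*(j - 1)*(j + 1)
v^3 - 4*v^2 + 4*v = v*(v - 2)^2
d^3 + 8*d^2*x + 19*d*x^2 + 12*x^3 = (d + x)*(d + 3*x)*(d + 4*x)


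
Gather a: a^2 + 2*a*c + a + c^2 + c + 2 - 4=a^2 + a*(2*c + 1) + c^2 + c - 2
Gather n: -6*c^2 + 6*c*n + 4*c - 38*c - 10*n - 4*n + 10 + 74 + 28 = -6*c^2 - 34*c + n*(6*c - 14) + 112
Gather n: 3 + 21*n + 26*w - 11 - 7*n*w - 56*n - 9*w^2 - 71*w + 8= n*(-7*w - 35) - 9*w^2 - 45*w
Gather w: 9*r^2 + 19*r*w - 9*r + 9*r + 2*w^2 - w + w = 9*r^2 + 19*r*w + 2*w^2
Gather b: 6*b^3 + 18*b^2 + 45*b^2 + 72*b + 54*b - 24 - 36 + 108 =6*b^3 + 63*b^2 + 126*b + 48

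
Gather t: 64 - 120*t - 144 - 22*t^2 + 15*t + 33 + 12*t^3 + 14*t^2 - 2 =12*t^3 - 8*t^2 - 105*t - 49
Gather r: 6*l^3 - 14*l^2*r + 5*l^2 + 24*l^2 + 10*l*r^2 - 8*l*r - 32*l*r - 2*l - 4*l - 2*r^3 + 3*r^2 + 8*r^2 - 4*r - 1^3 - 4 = 6*l^3 + 29*l^2 - 6*l - 2*r^3 + r^2*(10*l + 11) + r*(-14*l^2 - 40*l - 4) - 5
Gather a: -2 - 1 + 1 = -2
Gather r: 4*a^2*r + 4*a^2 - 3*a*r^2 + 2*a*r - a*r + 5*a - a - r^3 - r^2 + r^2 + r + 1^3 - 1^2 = 4*a^2 - 3*a*r^2 + 4*a - r^3 + r*(4*a^2 + a + 1)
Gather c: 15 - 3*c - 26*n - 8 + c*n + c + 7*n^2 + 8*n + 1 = c*(n - 2) + 7*n^2 - 18*n + 8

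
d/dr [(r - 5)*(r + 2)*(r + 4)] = 3*r^2 + 2*r - 22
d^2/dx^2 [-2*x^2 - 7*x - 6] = -4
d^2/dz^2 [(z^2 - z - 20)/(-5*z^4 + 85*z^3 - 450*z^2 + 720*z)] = 6*(-z^8 + 19*z^7 - 45*z^6 - 1609*z^5 + 18022*z^4 - 85956*z^3 + 210960*z^2 - 259200*z + 138240)/(5*z^3*(z^9 - 51*z^8 + 1137*z^7 - 14525*z^6 + 117018*z^5 - 615708*z^4 + 2113128*z^3 - 4556736*z^2 + 5598720*z - 2985984))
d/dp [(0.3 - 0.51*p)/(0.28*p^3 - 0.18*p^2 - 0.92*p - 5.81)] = (0.2856*p^3 - 0.3438*p^2 + 0.108*p + 3.2391)/(0.0784*p^6 - 0.1008*p^5 - 0.4828*p^4 - 2.9224*p^3 + 2.938*p^2 + 10.6904*p + 33.7561)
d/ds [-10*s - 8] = -10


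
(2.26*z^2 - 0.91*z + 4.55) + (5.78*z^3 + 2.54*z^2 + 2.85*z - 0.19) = 5.78*z^3 + 4.8*z^2 + 1.94*z + 4.36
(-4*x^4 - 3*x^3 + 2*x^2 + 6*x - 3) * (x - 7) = -4*x^5 + 25*x^4 + 23*x^3 - 8*x^2 - 45*x + 21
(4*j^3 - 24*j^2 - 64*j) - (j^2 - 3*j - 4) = 4*j^3 - 25*j^2 - 61*j + 4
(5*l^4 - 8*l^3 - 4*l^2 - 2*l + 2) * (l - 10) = 5*l^5 - 58*l^4 + 76*l^3 + 38*l^2 + 22*l - 20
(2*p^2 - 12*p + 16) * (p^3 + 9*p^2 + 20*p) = 2*p^5 + 6*p^4 - 52*p^3 - 96*p^2 + 320*p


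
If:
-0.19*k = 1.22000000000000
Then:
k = -6.42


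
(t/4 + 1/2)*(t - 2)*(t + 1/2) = t^3/4 + t^2/8 - t - 1/2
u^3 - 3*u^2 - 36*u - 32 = (u - 8)*(u + 1)*(u + 4)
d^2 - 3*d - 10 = (d - 5)*(d + 2)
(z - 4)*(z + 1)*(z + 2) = z^3 - z^2 - 10*z - 8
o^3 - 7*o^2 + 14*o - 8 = (o - 4)*(o - 2)*(o - 1)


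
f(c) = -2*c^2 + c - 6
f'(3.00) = -11.00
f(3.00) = -21.00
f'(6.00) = -23.00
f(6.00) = -72.00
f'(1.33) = -4.32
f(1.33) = -8.21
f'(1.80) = -6.20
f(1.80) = -10.68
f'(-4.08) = 17.32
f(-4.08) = -43.37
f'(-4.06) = 17.24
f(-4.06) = -43.03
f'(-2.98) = 12.92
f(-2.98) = -26.74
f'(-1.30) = 6.20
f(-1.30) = -10.68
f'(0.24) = 0.04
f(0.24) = -5.88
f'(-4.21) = 17.84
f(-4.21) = -45.66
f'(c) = 1 - 4*c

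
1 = 1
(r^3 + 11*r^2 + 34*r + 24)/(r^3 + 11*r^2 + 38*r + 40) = (r^2 + 7*r + 6)/(r^2 + 7*r + 10)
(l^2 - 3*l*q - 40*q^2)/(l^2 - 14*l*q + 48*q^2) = (-l - 5*q)/(-l + 6*q)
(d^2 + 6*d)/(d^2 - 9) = d*(d + 6)/(d^2 - 9)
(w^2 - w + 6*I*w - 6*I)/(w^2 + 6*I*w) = (w - 1)/w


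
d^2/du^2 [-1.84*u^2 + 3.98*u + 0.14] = -3.68000000000000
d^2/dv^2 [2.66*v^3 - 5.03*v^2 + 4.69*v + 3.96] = 15.96*v - 10.06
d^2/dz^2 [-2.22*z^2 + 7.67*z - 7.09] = -4.44000000000000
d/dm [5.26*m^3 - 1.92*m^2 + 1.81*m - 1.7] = 15.78*m^2 - 3.84*m + 1.81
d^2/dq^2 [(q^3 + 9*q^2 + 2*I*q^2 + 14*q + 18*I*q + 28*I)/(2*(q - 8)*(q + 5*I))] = (q^3*(135 - 51*I) + q^2*(360 + 2124*I) + q*(-7380 + 1008*I) - 10320 - 10188*I)/(q^6 + q^5*(-24 + 15*I) + q^4*(117 - 360*I) + q^3*(1288 + 2755*I) + q^2*(-14400 - 4680*I) + q*(38400 - 24000*I) + 64000*I)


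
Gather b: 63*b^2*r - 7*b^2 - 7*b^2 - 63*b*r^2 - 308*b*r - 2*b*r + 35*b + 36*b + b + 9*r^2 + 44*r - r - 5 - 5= b^2*(63*r - 14) + b*(-63*r^2 - 310*r + 72) + 9*r^2 + 43*r - 10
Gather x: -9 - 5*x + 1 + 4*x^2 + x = 4*x^2 - 4*x - 8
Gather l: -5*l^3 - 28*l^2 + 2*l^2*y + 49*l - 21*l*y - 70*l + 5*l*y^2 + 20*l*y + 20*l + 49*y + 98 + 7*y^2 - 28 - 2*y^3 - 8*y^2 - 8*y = -5*l^3 + l^2*(2*y - 28) + l*(5*y^2 - y - 1) - 2*y^3 - y^2 + 41*y + 70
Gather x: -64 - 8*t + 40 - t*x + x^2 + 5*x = -8*t + x^2 + x*(5 - t) - 24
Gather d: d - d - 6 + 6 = 0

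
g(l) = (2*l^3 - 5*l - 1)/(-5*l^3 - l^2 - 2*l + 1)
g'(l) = (6*l^2 - 5)/(-5*l^3 - l^2 - 2*l + 1) + (15*l^2 + 2*l + 2)*(2*l^3 - 5*l - 1)/(-5*l^3 - l^2 - 2*l + 1)^2 = (-2*l^4 - 58*l^3 - 14*l^2 - 2*l - 7)/(25*l^6 + 10*l^5 + 21*l^4 - 6*l^3 + 2*l^2 - 4*l + 1)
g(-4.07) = -0.35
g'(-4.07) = 0.03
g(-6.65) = -0.39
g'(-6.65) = 0.01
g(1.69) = -0.01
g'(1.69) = -0.40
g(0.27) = -8.00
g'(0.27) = -116.55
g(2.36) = -0.18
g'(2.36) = -0.16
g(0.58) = 2.38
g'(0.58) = -11.27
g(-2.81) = -0.29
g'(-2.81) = 0.09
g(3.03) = -0.26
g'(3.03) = -0.08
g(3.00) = -0.26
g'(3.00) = -0.08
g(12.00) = -0.39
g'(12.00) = 0.00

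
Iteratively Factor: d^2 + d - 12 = (d + 4)*(d - 3)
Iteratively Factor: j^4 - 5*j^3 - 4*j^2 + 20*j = (j - 5)*(j^3 - 4*j) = (j - 5)*(j - 2)*(j^2 + 2*j) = j*(j - 5)*(j - 2)*(j + 2)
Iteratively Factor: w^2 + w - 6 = (w + 3)*(w - 2)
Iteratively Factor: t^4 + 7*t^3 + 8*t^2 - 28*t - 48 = (t + 2)*(t^3 + 5*t^2 - 2*t - 24) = (t + 2)*(t + 4)*(t^2 + t - 6) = (t - 2)*(t + 2)*(t + 4)*(t + 3)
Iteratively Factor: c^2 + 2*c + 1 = (c + 1)*(c + 1)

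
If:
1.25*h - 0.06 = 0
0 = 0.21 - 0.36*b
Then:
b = 0.58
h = 0.05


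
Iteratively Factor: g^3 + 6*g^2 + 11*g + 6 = (g + 1)*(g^2 + 5*g + 6) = (g + 1)*(g + 3)*(g + 2)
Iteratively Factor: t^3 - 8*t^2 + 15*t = (t - 3)*(t^2 - 5*t) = t*(t - 3)*(t - 5)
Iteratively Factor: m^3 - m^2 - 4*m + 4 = (m + 2)*(m^2 - 3*m + 2) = (m - 2)*(m + 2)*(m - 1)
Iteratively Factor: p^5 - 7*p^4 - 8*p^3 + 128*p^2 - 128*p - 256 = (p - 4)*(p^4 - 3*p^3 - 20*p^2 + 48*p + 64) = (p - 4)^2*(p^3 + p^2 - 16*p - 16) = (p - 4)^3*(p^2 + 5*p + 4) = (p - 4)^3*(p + 4)*(p + 1)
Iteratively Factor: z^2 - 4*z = (z - 4)*(z)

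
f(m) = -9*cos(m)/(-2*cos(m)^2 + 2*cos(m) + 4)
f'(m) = -9*(-4*sin(m)*cos(m) + 2*sin(m))*cos(m)/(-2*cos(m)^2 + 2*cos(m) + 4)^2 + 9*sin(m)/(-2*cos(m)^2 + 2*cos(m) + 4)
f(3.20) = 878.65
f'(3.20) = -30112.66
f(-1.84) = 0.72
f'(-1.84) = -3.25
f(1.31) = -0.53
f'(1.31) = 1.87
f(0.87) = -1.30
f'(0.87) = 1.67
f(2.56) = 8.07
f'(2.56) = 30.69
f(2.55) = 7.77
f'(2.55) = 29.17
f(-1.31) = -0.53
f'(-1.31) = -1.87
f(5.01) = -0.60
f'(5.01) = -1.84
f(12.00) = -1.78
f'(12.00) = -1.44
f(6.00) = -2.12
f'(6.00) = -0.88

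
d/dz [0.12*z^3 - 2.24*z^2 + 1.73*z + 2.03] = 0.36*z^2 - 4.48*z + 1.73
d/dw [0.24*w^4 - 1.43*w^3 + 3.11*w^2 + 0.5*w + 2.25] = 0.96*w^3 - 4.29*w^2 + 6.22*w + 0.5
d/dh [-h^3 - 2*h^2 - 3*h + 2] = -3*h^2 - 4*h - 3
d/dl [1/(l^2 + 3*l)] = (-2*l - 3)/(l^2*(l + 3)^2)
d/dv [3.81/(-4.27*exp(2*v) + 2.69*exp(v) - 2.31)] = (32.5374*exp(v) - 10.2489)*exp(v)/(4.27*exp(2*v) - 2.69*exp(v) + 2.31)^2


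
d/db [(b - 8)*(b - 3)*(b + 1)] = 3*b^2 - 20*b + 13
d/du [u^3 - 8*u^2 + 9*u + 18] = 3*u^2 - 16*u + 9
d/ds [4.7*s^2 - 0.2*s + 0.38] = 9.4*s - 0.2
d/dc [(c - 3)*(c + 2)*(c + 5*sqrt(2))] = 3*c^2 - 2*c + 10*sqrt(2)*c - 5*sqrt(2) - 6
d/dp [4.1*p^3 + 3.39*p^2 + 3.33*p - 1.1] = 12.3*p^2 + 6.78*p + 3.33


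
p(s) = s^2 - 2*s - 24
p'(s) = 2*s - 2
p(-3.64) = -3.47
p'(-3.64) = -9.28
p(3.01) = -20.96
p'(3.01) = 4.02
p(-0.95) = -21.20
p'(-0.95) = -3.90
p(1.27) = -24.93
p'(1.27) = 0.54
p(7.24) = 13.94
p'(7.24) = 12.48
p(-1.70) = -17.71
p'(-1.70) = -5.40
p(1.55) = -24.70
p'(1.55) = 1.10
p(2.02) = -23.96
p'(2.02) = 2.04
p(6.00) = 0.00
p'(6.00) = 10.00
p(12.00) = 96.00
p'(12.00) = 22.00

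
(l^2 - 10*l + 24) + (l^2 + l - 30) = 2*l^2 - 9*l - 6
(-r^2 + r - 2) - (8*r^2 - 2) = -9*r^2 + r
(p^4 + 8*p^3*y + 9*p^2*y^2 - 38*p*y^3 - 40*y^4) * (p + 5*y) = p^5 + 13*p^4*y + 49*p^3*y^2 + 7*p^2*y^3 - 230*p*y^4 - 200*y^5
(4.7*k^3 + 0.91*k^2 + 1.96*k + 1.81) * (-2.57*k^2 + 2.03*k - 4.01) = -12.079*k^5 + 7.2023*k^4 - 22.0369*k^3 - 4.322*k^2 - 4.1853*k - 7.2581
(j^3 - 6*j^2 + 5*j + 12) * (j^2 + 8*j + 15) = j^5 + 2*j^4 - 28*j^3 - 38*j^2 + 171*j + 180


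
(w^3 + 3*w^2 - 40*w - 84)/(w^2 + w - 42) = w + 2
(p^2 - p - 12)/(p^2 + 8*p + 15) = (p - 4)/(p + 5)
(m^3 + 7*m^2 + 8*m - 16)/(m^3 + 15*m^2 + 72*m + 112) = (m - 1)/(m + 7)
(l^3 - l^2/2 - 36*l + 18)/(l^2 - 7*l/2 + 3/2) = (l^2 - 36)/(l - 3)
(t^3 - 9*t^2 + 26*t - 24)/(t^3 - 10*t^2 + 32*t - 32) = (t - 3)/(t - 4)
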